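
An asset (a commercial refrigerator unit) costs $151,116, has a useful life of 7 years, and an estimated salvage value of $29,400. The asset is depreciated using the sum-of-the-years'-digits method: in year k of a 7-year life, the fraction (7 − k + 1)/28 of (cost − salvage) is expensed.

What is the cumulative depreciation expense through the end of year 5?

$108,675

Depreciable base = $151,116 − $29,400 = $121,716.
Sum of the years' digits = 7+6+5+4+3+2+1 = 28.
Year 1: $121,716 × 7/28 = $30,429. Book value $120,687.
Year 2: $121,716 × 6/28 = $26,082. Book value $94,605.
Year 3: $121,716 × 5/28 = $21,735. Book value $72,870.
Year 4: $121,716 × 4/28 = $17,388. Book value $55,482.
Year 5: $121,716 × 3/28 = $13,041. Book value $42,441.
Accumulated through year 5 = $151,116 − $42,441 = $108,675.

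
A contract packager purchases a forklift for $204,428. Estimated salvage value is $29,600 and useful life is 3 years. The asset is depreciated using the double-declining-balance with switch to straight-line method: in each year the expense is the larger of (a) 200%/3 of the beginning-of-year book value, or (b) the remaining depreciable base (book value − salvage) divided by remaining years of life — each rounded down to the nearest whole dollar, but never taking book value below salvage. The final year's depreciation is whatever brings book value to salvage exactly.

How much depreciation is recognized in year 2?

$38,543

Depreciable base = $204,428 − $29,600 = $174,828.
Year 1: DB = ⌊$204,428 × 200%/3⌋ = $136,285; SL = ⌊$174,828/3⌋ = $58,276 → take DB $136,285. Book value $68,143.
Year 2: DB = ⌊$68,143 × 200%/3⌋ = $45,428; SL = ⌊$38,543/2⌋ = $19,271 → take DB $45,428, capped at $38,543. Book value $29,600.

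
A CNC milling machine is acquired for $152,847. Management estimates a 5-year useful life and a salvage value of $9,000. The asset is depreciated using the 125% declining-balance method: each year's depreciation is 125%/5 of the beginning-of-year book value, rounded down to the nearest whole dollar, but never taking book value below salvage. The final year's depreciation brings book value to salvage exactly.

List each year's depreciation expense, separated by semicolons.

Depreciable base = $152,847 − $9,000 = $143,847.
Year 1: ⌊$152,847 × 125%/5⌋ = $38,211. Book value $114,636.
Year 2: ⌊$114,636 × 125%/5⌋ = $28,659. Book value $85,977.
Year 3: ⌊$85,977 × 125%/5⌋ = $21,494. Book value $64,483.
Year 4: ⌊$64,483 × 125%/5⌋ = $16,120. Book value $48,363.
Year 5 (final): $48,363 − $9,000 = $39,363. Book value $9,000.

$38,211; $28,659; $21,494; $16,120; $39,363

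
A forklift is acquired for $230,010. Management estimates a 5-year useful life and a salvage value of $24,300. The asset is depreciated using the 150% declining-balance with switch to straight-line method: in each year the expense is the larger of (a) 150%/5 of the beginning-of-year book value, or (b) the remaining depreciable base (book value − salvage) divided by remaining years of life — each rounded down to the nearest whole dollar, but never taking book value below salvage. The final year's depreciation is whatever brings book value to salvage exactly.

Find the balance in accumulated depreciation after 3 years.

Depreciable base = $230,010 − $24,300 = $205,710.
Year 1: DB = ⌊$230,010 × 150%/5⌋ = $69,003; SL = ⌊$205,710/5⌋ = $41,142 → take DB $69,003. Book value $161,007.
Year 2: DB = ⌊$161,007 × 150%/5⌋ = $48,302; SL = ⌊$136,707/4⌋ = $34,176 → take DB $48,302. Book value $112,705.
Year 3: DB = ⌊$112,705 × 150%/5⌋ = $33,811; SL = ⌊$88,405/3⌋ = $29,468 → take DB $33,811. Book value $78,894.
Accumulated through year 3 = $230,010 − $78,894 = $151,116.

$151,116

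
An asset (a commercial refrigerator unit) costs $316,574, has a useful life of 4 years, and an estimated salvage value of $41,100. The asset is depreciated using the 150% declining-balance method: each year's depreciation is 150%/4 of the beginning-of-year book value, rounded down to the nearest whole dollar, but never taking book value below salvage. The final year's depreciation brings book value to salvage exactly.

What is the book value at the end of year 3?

$77,289

Depreciable base = $316,574 − $41,100 = $275,474.
Year 1: ⌊$316,574 × 150%/4⌋ = $118,715. Book value $197,859.
Year 2: ⌊$197,859 × 150%/4⌋ = $74,197. Book value $123,662.
Year 3: ⌊$123,662 × 150%/4⌋ = $46,373. Book value $77,289.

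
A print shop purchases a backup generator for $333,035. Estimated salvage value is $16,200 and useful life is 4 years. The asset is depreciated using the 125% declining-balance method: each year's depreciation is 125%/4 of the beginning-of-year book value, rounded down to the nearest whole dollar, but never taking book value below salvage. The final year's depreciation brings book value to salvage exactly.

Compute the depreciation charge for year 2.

Depreciable base = $333,035 − $16,200 = $316,835.
Year 1: ⌊$333,035 × 125%/4⌋ = $104,073. Book value $228,962.
Year 2: ⌊$228,962 × 125%/4⌋ = $71,550. Book value $157,412.

$71,550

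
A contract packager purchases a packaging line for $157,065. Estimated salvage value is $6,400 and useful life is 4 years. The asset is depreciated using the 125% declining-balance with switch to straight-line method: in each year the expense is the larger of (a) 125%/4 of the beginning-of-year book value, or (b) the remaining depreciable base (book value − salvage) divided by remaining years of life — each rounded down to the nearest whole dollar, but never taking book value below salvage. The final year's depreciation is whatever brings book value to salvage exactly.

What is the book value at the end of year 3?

$40,261

Depreciable base = $157,065 − $6,400 = $150,665.
Year 1: DB = ⌊$157,065 × 125%/4⌋ = $49,082; SL = ⌊$150,665/4⌋ = $37,666 → take DB $49,082. Book value $107,983.
Year 2: DB = ⌊$107,983 × 125%/4⌋ = $33,744; SL = ⌊$101,583/3⌋ = $33,861 → take SL $33,861. Book value $74,122.
Year 3: DB = ⌊$74,122 × 125%/4⌋ = $23,163; SL = ⌊$67,722/2⌋ = $33,861 → take SL $33,861. Book value $40,261.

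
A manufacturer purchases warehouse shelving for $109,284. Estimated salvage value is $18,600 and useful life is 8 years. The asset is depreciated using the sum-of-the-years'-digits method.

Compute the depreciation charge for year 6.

$7,557

Depreciable base = $109,284 − $18,600 = $90,684.
Sum of the years' digits = 8+7+6+5+4+3+2+1 = 36.
Year 1: $90,684 × 8/36 = $20,152. Book value $89,132.
Year 2: $90,684 × 7/36 = $17,633. Book value $71,499.
Year 3: $90,684 × 6/36 = $15,114. Book value $56,385.
Year 4: $90,684 × 5/36 = $12,595. Book value $43,790.
Year 5: $90,684 × 4/36 = $10,076. Book value $33,714.
Year 6: $90,684 × 3/36 = $7,557. Book value $26,157.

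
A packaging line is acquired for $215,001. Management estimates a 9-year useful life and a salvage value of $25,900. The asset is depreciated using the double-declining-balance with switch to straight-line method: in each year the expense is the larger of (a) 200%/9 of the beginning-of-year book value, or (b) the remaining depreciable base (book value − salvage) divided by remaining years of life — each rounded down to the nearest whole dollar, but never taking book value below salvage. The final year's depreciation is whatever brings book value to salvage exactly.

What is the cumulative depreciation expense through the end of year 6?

$167,403

Depreciable base = $215,001 − $25,900 = $189,101.
Year 1: DB = ⌊$215,001 × 200%/9⌋ = $47,778; SL = ⌊$189,101/9⌋ = $21,011 → take DB $47,778. Book value $167,223.
Year 2: DB = ⌊$167,223 × 200%/9⌋ = $37,160; SL = ⌊$141,323/8⌋ = $17,665 → take DB $37,160. Book value $130,063.
Year 3: DB = ⌊$130,063 × 200%/9⌋ = $28,902; SL = ⌊$104,163/7⌋ = $14,880 → take DB $28,902. Book value $101,161.
Year 4: DB = ⌊$101,161 × 200%/9⌋ = $22,480; SL = ⌊$75,261/6⌋ = $12,543 → take DB $22,480. Book value $78,681.
Year 5: DB = ⌊$78,681 × 200%/9⌋ = $17,484; SL = ⌊$52,781/5⌋ = $10,556 → take DB $17,484. Book value $61,197.
Year 6: DB = ⌊$61,197 × 200%/9⌋ = $13,599; SL = ⌊$35,297/4⌋ = $8,824 → take DB $13,599. Book value $47,598.
Accumulated through year 6 = $215,001 − $47,598 = $167,403.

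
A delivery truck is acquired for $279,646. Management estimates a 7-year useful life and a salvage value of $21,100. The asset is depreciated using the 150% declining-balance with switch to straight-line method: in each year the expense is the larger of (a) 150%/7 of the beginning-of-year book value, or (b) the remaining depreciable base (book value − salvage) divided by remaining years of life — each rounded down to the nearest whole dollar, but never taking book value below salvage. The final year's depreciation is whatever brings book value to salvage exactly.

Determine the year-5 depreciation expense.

Depreciable base = $279,646 − $21,100 = $258,546.
Year 1: DB = ⌊$279,646 × 150%/7⌋ = $59,924; SL = ⌊$258,546/7⌋ = $36,935 → take DB $59,924. Book value $219,722.
Year 2: DB = ⌊$219,722 × 150%/7⌋ = $47,083; SL = ⌊$198,622/6⌋ = $33,103 → take DB $47,083. Book value $172,639.
Year 3: DB = ⌊$172,639 × 150%/7⌋ = $36,994; SL = ⌊$151,539/5⌋ = $30,307 → take DB $36,994. Book value $135,645.
Year 4: DB = ⌊$135,645 × 150%/7⌋ = $29,066; SL = ⌊$114,545/4⌋ = $28,636 → take DB $29,066. Book value $106,579.
Year 5: DB = ⌊$106,579 × 150%/7⌋ = $22,838; SL = ⌊$85,479/3⌋ = $28,493 → take SL $28,493. Book value $78,086.

$28,493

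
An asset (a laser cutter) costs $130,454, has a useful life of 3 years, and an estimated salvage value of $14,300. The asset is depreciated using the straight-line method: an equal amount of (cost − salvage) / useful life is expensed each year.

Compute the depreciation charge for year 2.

Depreciable base = $130,454 − $14,300 = $116,154.
Annual expense = $116,154 / 3 = $38,718.

$38,718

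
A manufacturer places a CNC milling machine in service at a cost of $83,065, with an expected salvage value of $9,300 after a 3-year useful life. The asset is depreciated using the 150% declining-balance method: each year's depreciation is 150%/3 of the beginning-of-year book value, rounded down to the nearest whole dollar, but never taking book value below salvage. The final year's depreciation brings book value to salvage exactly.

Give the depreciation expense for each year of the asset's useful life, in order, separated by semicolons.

$41,532; $20,766; $11,467

Depreciable base = $83,065 − $9,300 = $73,765.
Year 1: ⌊$83,065 × 150%/3⌋ = $41,532. Book value $41,533.
Year 2: ⌊$41,533 × 150%/3⌋ = $20,766. Book value $20,767.
Year 3 (final): $20,767 − $9,300 = $11,467. Book value $9,300.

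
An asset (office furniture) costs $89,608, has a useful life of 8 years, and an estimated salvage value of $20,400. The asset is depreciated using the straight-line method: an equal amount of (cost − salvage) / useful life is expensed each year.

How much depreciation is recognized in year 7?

$8,651

Depreciable base = $89,608 − $20,400 = $69,208.
Annual expense = $69,208 / 8 = $8,651.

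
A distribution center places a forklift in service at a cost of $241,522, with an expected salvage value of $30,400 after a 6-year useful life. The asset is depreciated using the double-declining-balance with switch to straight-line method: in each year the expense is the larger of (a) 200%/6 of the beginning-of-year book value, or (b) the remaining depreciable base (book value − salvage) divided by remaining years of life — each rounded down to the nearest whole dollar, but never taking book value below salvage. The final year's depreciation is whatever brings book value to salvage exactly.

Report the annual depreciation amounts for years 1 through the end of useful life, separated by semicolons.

$80,507; $53,671; $35,781; $23,854; $15,903; $1,406

Depreciable base = $241,522 − $30,400 = $211,122.
Year 1: DB = ⌊$241,522 × 200%/6⌋ = $80,507; SL = ⌊$211,122/6⌋ = $35,187 → take DB $80,507. Book value $161,015.
Year 2: DB = ⌊$161,015 × 200%/6⌋ = $53,671; SL = ⌊$130,615/5⌋ = $26,123 → take DB $53,671. Book value $107,344.
Year 3: DB = ⌊$107,344 × 200%/6⌋ = $35,781; SL = ⌊$76,944/4⌋ = $19,236 → take DB $35,781. Book value $71,563.
Year 4: DB = ⌊$71,563 × 200%/6⌋ = $23,854; SL = ⌊$41,163/3⌋ = $13,721 → take DB $23,854. Book value $47,709.
Year 5: DB = ⌊$47,709 × 200%/6⌋ = $15,903; SL = ⌊$17,309/2⌋ = $8,654 → take DB $15,903. Book value $31,806.
Year 6 (final): $31,806 − $30,400 = $1,406. Book value $30,400.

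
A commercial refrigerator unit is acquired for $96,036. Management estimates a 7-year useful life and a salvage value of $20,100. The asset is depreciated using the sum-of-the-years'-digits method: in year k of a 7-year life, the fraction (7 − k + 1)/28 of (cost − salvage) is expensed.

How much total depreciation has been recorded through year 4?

$59,664

Depreciable base = $96,036 − $20,100 = $75,936.
Sum of the years' digits = 7+6+5+4+3+2+1 = 28.
Year 1: $75,936 × 7/28 = $18,984. Book value $77,052.
Year 2: $75,936 × 6/28 = $16,272. Book value $60,780.
Year 3: $75,936 × 5/28 = $13,560. Book value $47,220.
Year 4: $75,936 × 4/28 = $10,848. Book value $36,372.
Accumulated through year 4 = $96,036 − $36,372 = $59,664.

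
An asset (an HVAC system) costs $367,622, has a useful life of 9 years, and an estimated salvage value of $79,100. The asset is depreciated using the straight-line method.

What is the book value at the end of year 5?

Depreciable base = $367,622 − $79,100 = $288,522.
Annual expense = $288,522 / 9 = $32,058.
End of year 1: book value $335,564.
End of year 2: book value $303,506.
End of year 3: book value $271,448.
End of year 4: book value $239,390.
End of year 5: book value $207,332.

$207,332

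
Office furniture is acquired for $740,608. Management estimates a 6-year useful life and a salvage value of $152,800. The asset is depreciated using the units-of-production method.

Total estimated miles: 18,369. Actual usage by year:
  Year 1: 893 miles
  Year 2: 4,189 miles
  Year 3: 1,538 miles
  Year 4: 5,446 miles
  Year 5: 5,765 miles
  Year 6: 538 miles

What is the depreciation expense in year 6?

Depreciable base = $740,608 − $152,800 = $587,808.
Rate = $587,808 / 18,369 miles = $32 per mile.
Year 1: 893 × $32 = $28,576. Book value $712,032.
Year 2: 4,189 × $32 = $134,048. Book value $577,984.
Year 3: 1,538 × $32 = $49,216. Book value $528,768.
Year 4: 5,446 × $32 = $174,272. Book value $354,496.
Year 5: 5,765 × $32 = $184,480. Book value $170,016.
Year 6: 538 × $32 = $17,216. Book value $152,800.

$17,216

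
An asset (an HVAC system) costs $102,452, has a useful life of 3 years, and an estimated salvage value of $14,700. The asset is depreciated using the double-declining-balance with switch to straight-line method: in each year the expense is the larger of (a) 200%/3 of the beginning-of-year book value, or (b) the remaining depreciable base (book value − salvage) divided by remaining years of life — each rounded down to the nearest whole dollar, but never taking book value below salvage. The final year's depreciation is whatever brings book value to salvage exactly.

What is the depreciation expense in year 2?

$19,451

Depreciable base = $102,452 − $14,700 = $87,752.
Year 1: DB = ⌊$102,452 × 200%/3⌋ = $68,301; SL = ⌊$87,752/3⌋ = $29,250 → take DB $68,301. Book value $34,151.
Year 2: DB = ⌊$34,151 × 200%/3⌋ = $22,767; SL = ⌊$19,451/2⌋ = $9,725 → take DB $22,767, capped at $19,451. Book value $14,700.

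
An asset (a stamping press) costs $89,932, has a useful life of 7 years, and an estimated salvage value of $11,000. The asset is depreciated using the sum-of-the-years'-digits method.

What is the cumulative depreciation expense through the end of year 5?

Depreciable base = $89,932 − $11,000 = $78,932.
Sum of the years' digits = 7+6+5+4+3+2+1 = 28.
Year 1: $78,932 × 7/28 = $19,733. Book value $70,199.
Year 2: $78,932 × 6/28 = $16,914. Book value $53,285.
Year 3: $78,932 × 5/28 = $14,095. Book value $39,190.
Year 4: $78,932 × 4/28 = $11,276. Book value $27,914.
Year 5: $78,932 × 3/28 = $8,457. Book value $19,457.
Accumulated through year 5 = $89,932 − $19,457 = $70,475.

$70,475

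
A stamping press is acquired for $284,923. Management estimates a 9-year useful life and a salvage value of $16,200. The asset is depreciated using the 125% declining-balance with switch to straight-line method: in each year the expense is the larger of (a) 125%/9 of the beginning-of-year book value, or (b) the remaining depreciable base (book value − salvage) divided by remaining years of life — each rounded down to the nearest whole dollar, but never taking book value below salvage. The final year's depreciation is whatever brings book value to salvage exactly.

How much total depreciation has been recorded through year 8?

$241,101

Depreciable base = $284,923 − $16,200 = $268,723.
Year 1: DB = ⌊$284,923 × 125%/9⌋ = $39,572; SL = ⌊$268,723/9⌋ = $29,858 → take DB $39,572. Book value $245,351.
Year 2: DB = ⌊$245,351 × 125%/9⌋ = $34,076; SL = ⌊$229,151/8⌋ = $28,643 → take DB $34,076. Book value $211,275.
Year 3: DB = ⌊$211,275 × 125%/9⌋ = $29,343; SL = ⌊$195,075/7⌋ = $27,867 → take DB $29,343. Book value $181,932.
Year 4: DB = ⌊$181,932 × 125%/9⌋ = $25,268; SL = ⌊$165,732/6⌋ = $27,622 → take SL $27,622. Book value $154,310.
Year 5: DB = ⌊$154,310 × 125%/9⌋ = $21,431; SL = ⌊$138,110/5⌋ = $27,622 → take SL $27,622. Book value $126,688.
Year 6: DB = ⌊$126,688 × 125%/9⌋ = $17,595; SL = ⌊$110,488/4⌋ = $27,622 → take SL $27,622. Book value $99,066.
Year 7: DB = ⌊$99,066 × 125%/9⌋ = $13,759; SL = ⌊$82,866/3⌋ = $27,622 → take SL $27,622. Book value $71,444.
Year 8: DB = ⌊$71,444 × 125%/9⌋ = $9,922; SL = ⌊$55,244/2⌋ = $27,622 → take SL $27,622. Book value $43,822.
Accumulated through year 8 = $284,923 − $43,822 = $241,101.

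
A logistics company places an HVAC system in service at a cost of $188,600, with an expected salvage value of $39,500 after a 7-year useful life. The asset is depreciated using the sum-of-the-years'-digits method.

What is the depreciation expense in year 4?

Depreciable base = $188,600 − $39,500 = $149,100.
Sum of the years' digits = 7+6+5+4+3+2+1 = 28.
Year 1: $149,100 × 7/28 = $37,275. Book value $151,325.
Year 2: $149,100 × 6/28 = $31,950. Book value $119,375.
Year 3: $149,100 × 5/28 = $26,625. Book value $92,750.
Year 4: $149,100 × 4/28 = $21,300. Book value $71,450.

$21,300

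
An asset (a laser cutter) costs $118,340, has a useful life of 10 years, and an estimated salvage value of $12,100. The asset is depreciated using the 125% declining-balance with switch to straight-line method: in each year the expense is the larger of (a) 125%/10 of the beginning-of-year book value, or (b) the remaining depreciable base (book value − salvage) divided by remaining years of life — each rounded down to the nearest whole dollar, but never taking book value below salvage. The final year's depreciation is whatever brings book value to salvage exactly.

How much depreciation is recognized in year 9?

Depreciable base = $118,340 − $12,100 = $106,240.
Year 1: DB = ⌊$118,340 × 125%/10⌋ = $14,792; SL = ⌊$106,240/10⌋ = $10,624 → take DB $14,792. Book value $103,548.
Year 2: DB = ⌊$103,548 × 125%/10⌋ = $12,943; SL = ⌊$91,448/9⌋ = $10,160 → take DB $12,943. Book value $90,605.
Year 3: DB = ⌊$90,605 × 125%/10⌋ = $11,325; SL = ⌊$78,505/8⌋ = $9,813 → take DB $11,325. Book value $79,280.
Year 4: DB = ⌊$79,280 × 125%/10⌋ = $9,910; SL = ⌊$67,180/7⌋ = $9,597 → take DB $9,910. Book value $69,370.
Year 5: DB = ⌊$69,370 × 125%/10⌋ = $8,671; SL = ⌊$57,270/6⌋ = $9,545 → take SL $9,545. Book value $59,825.
Year 6: DB = ⌊$59,825 × 125%/10⌋ = $7,478; SL = ⌊$47,725/5⌋ = $9,545 → take SL $9,545. Book value $50,280.
Year 7: DB = ⌊$50,280 × 125%/10⌋ = $6,285; SL = ⌊$38,180/4⌋ = $9,545 → take SL $9,545. Book value $40,735.
Year 8: DB = ⌊$40,735 × 125%/10⌋ = $5,091; SL = ⌊$28,635/3⌋ = $9,545 → take SL $9,545. Book value $31,190.
Year 9: DB = ⌊$31,190 × 125%/10⌋ = $3,898; SL = ⌊$19,090/2⌋ = $9,545 → take SL $9,545. Book value $21,645.

$9,545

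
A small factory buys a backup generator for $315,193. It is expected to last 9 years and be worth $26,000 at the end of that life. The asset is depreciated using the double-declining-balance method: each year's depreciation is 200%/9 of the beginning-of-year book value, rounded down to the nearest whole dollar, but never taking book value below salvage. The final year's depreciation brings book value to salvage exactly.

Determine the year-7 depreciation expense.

Depreciable base = $315,193 − $26,000 = $289,193.
Year 1: ⌊$315,193 × 200%/9⌋ = $70,042. Book value $245,151.
Year 2: ⌊$245,151 × 200%/9⌋ = $54,478. Book value $190,673.
Year 3: ⌊$190,673 × 200%/9⌋ = $42,371. Book value $148,302.
Year 4: ⌊$148,302 × 200%/9⌋ = $32,956. Book value $115,346.
Year 5: ⌊$115,346 × 200%/9⌋ = $25,632. Book value $89,714.
Year 6: ⌊$89,714 × 200%/9⌋ = $19,936. Book value $69,778.
Year 7: ⌊$69,778 × 200%/9⌋ = $15,506. Book value $54,272.

$15,506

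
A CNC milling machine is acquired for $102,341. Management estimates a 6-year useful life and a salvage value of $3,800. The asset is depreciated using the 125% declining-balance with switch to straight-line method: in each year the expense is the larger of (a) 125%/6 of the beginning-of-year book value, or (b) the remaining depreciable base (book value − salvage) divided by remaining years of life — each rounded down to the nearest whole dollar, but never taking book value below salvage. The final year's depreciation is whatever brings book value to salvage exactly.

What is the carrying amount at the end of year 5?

$18,886

Depreciable base = $102,341 − $3,800 = $98,541.
Year 1: DB = ⌊$102,341 × 125%/6⌋ = $21,321; SL = ⌊$98,541/6⌋ = $16,423 → take DB $21,321. Book value $81,020.
Year 2: DB = ⌊$81,020 × 125%/6⌋ = $16,879; SL = ⌊$77,220/5⌋ = $15,444 → take DB $16,879. Book value $64,141.
Year 3: DB = ⌊$64,141 × 125%/6⌋ = $13,362; SL = ⌊$60,341/4⌋ = $15,085 → take SL $15,085. Book value $49,056.
Year 4: DB = ⌊$49,056 × 125%/6⌋ = $10,220; SL = ⌊$45,256/3⌋ = $15,085 → take SL $15,085. Book value $33,971.
Year 5: DB = ⌊$33,971 × 125%/6⌋ = $7,077; SL = ⌊$30,171/2⌋ = $15,085 → take SL $15,085. Book value $18,886.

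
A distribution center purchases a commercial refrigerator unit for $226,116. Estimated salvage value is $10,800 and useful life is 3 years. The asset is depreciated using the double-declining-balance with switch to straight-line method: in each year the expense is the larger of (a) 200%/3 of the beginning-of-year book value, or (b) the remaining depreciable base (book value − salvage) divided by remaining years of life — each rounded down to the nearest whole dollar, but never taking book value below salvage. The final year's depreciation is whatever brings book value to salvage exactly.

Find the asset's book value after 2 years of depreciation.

$25,124

Depreciable base = $226,116 − $10,800 = $215,316.
Year 1: DB = ⌊$226,116 × 200%/3⌋ = $150,744; SL = ⌊$215,316/3⌋ = $71,772 → take DB $150,744. Book value $75,372.
Year 2: DB = ⌊$75,372 × 200%/3⌋ = $50,248; SL = ⌊$64,572/2⌋ = $32,286 → take DB $50,248. Book value $25,124.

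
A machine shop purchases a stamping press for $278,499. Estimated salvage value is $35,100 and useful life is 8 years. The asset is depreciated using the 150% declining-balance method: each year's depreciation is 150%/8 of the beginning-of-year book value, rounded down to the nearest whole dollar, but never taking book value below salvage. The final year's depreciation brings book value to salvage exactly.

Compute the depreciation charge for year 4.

Depreciable base = $278,499 − $35,100 = $243,399.
Year 1: ⌊$278,499 × 150%/8⌋ = $52,218. Book value $226,281.
Year 2: ⌊$226,281 × 150%/8⌋ = $42,427. Book value $183,854.
Year 3: ⌊$183,854 × 150%/8⌋ = $34,472. Book value $149,382.
Year 4: ⌊$149,382 × 150%/8⌋ = $28,009. Book value $121,373.

$28,009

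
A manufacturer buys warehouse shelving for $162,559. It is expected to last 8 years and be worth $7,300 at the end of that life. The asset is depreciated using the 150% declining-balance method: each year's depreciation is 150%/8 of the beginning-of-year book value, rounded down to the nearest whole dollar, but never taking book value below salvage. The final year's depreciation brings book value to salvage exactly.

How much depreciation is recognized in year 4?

$16,348

Depreciable base = $162,559 − $7,300 = $155,259.
Year 1: ⌊$162,559 × 150%/8⌋ = $30,479. Book value $132,080.
Year 2: ⌊$132,080 × 150%/8⌋ = $24,765. Book value $107,315.
Year 3: ⌊$107,315 × 150%/8⌋ = $20,121. Book value $87,194.
Year 4: ⌊$87,194 × 150%/8⌋ = $16,348. Book value $70,846.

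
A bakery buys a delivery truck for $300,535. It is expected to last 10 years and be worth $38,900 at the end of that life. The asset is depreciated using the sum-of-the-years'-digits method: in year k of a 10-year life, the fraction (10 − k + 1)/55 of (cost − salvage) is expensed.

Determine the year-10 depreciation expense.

$4,757

Depreciable base = $300,535 − $38,900 = $261,635.
Sum of the years' digits = 10+9+8+7+6+5+4+3+2+1 = 55.
Year 1: $261,635 × 10/55 = $47,570. Book value $252,965.
Year 2: $261,635 × 9/55 = $42,813. Book value $210,152.
Year 3: $261,635 × 8/55 = $38,056. Book value $172,096.
Year 4: $261,635 × 7/55 = $33,299. Book value $138,797.
Year 5: $261,635 × 6/55 = $28,542. Book value $110,255.
Year 6: $261,635 × 5/55 = $23,785. Book value $86,470.
Year 7: $261,635 × 4/55 = $19,028. Book value $67,442.
Year 8: $261,635 × 3/55 = $14,271. Book value $53,171.
Year 9: $261,635 × 2/55 = $9,514. Book value $43,657.
Year 10: $261,635 × 1/55 = $4,757. Book value $38,900.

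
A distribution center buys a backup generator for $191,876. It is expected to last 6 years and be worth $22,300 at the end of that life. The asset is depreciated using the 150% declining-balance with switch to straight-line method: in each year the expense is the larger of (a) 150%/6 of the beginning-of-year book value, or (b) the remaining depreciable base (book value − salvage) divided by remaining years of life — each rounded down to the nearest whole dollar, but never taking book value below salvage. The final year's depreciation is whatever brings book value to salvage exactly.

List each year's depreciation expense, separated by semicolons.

Depreciable base = $191,876 − $22,300 = $169,576.
Year 1: DB = ⌊$191,876 × 150%/6⌋ = $47,969; SL = ⌊$169,576/6⌋ = $28,262 → take DB $47,969. Book value $143,907.
Year 2: DB = ⌊$143,907 × 150%/6⌋ = $35,976; SL = ⌊$121,607/5⌋ = $24,321 → take DB $35,976. Book value $107,931.
Year 3: DB = ⌊$107,931 × 150%/6⌋ = $26,982; SL = ⌊$85,631/4⌋ = $21,407 → take DB $26,982. Book value $80,949.
Year 4: DB = ⌊$80,949 × 150%/6⌋ = $20,237; SL = ⌊$58,649/3⌋ = $19,549 → take DB $20,237. Book value $60,712.
Year 5: DB = ⌊$60,712 × 150%/6⌋ = $15,178; SL = ⌊$38,412/2⌋ = $19,206 → take SL $19,206. Book value $41,506.
Year 6 (final): $41,506 − $22,300 = $19,206. Book value $22,300.

$47,969; $35,976; $26,982; $20,237; $19,206; $19,206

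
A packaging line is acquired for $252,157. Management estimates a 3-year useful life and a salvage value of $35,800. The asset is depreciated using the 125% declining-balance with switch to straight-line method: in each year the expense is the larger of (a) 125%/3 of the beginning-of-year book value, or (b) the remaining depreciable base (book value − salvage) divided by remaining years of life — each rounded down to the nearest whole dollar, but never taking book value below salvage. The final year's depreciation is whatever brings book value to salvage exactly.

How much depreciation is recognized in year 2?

Depreciable base = $252,157 − $35,800 = $216,357.
Year 1: DB = ⌊$252,157 × 125%/3⌋ = $105,065; SL = ⌊$216,357/3⌋ = $72,119 → take DB $105,065. Book value $147,092.
Year 2: DB = ⌊$147,092 × 125%/3⌋ = $61,288; SL = ⌊$111,292/2⌋ = $55,646 → take DB $61,288. Book value $85,804.

$61,288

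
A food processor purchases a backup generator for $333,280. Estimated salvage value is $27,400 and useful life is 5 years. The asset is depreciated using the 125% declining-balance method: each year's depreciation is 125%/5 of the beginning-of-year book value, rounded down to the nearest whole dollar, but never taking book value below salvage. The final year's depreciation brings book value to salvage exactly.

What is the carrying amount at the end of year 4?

Depreciable base = $333,280 − $27,400 = $305,880.
Year 1: ⌊$333,280 × 125%/5⌋ = $83,320. Book value $249,960.
Year 2: ⌊$249,960 × 125%/5⌋ = $62,490. Book value $187,470.
Year 3: ⌊$187,470 × 125%/5⌋ = $46,867. Book value $140,603.
Year 4: ⌊$140,603 × 125%/5⌋ = $35,150. Book value $105,453.

$105,453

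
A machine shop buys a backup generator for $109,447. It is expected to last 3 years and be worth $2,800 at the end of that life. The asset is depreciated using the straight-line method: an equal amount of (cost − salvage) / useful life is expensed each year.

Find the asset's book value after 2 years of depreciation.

$38,349

Depreciable base = $109,447 − $2,800 = $106,647.
Annual expense = $106,647 / 3 = $35,549.
End of year 1: book value $73,898.
End of year 2: book value $38,349.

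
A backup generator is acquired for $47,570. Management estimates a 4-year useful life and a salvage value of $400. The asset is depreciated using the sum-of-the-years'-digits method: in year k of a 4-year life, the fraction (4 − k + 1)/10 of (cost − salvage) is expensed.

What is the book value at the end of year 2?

$14,551

Depreciable base = $47,570 − $400 = $47,170.
Sum of the years' digits = 4+3+2+1 = 10.
Year 1: $47,170 × 4/10 = $18,868. Book value $28,702.
Year 2: $47,170 × 3/10 = $14,151. Book value $14,551.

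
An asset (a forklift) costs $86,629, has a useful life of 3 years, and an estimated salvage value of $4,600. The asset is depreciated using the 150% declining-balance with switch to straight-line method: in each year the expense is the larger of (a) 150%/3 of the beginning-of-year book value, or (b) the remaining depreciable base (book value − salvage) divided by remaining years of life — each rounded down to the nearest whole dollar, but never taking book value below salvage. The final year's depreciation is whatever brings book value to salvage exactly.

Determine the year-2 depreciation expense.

$21,657

Depreciable base = $86,629 − $4,600 = $82,029.
Year 1: DB = ⌊$86,629 × 150%/3⌋ = $43,314; SL = ⌊$82,029/3⌋ = $27,343 → take DB $43,314. Book value $43,315.
Year 2: DB = ⌊$43,315 × 150%/3⌋ = $21,657; SL = ⌊$38,715/2⌋ = $19,357 → take DB $21,657. Book value $21,658.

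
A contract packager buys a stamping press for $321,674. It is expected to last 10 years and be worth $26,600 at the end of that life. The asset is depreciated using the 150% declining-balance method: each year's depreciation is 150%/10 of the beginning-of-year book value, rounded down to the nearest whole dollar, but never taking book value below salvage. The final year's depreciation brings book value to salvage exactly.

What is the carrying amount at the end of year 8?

Depreciable base = $321,674 − $26,600 = $295,074.
Year 1: ⌊$321,674 × 150%/10⌋ = $48,251. Book value $273,423.
Year 2: ⌊$273,423 × 150%/10⌋ = $41,013. Book value $232,410.
Year 3: ⌊$232,410 × 150%/10⌋ = $34,861. Book value $197,549.
Year 4: ⌊$197,549 × 150%/10⌋ = $29,632. Book value $167,917.
Year 5: ⌊$167,917 × 150%/10⌋ = $25,187. Book value $142,730.
Year 6: ⌊$142,730 × 150%/10⌋ = $21,409. Book value $121,321.
Year 7: ⌊$121,321 × 150%/10⌋ = $18,198. Book value $103,123.
Year 8: ⌊$103,123 × 150%/10⌋ = $15,468. Book value $87,655.

$87,655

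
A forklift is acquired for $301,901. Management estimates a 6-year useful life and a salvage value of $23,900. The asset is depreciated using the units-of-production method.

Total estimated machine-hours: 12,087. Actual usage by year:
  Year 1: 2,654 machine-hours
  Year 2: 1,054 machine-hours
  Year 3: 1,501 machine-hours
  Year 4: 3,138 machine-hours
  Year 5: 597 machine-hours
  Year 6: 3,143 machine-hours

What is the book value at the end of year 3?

$182,094

Depreciable base = $301,901 − $23,900 = $278,001.
Rate = $278,001 / 12,087 machine-hours = $23 per machine-hour.
Year 1: 2,654 × $23 = $61,042. Book value $240,859.
Year 2: 1,054 × $23 = $24,242. Book value $216,617.
Year 3: 1,501 × $23 = $34,523. Book value $182,094.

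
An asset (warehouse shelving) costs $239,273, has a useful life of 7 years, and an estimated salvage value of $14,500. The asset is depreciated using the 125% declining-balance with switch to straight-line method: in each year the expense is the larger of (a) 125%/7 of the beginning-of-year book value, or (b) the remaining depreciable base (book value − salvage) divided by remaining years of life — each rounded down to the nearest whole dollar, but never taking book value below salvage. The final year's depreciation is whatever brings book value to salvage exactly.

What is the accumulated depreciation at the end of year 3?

Depreciable base = $239,273 − $14,500 = $224,773.
Year 1: DB = ⌊$239,273 × 125%/7⌋ = $42,727; SL = ⌊$224,773/7⌋ = $32,110 → take DB $42,727. Book value $196,546.
Year 2: DB = ⌊$196,546 × 125%/7⌋ = $35,097; SL = ⌊$182,046/6⌋ = $30,341 → take DB $35,097. Book value $161,449.
Year 3: DB = ⌊$161,449 × 125%/7⌋ = $28,830; SL = ⌊$146,949/5⌋ = $29,389 → take SL $29,389. Book value $132,060.
Accumulated through year 3 = $239,273 − $132,060 = $107,213.

$107,213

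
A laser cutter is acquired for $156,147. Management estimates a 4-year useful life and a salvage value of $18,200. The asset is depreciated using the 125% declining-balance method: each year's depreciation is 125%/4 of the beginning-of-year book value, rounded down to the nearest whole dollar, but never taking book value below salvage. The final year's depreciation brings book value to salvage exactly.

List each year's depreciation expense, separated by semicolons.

Depreciable base = $156,147 − $18,200 = $137,947.
Year 1: ⌊$156,147 × 125%/4⌋ = $48,795. Book value $107,352.
Year 2: ⌊$107,352 × 125%/4⌋ = $33,547. Book value $73,805.
Year 3: ⌊$73,805 × 125%/4⌋ = $23,064. Book value $50,741.
Year 4 (final): $50,741 − $18,200 = $32,541. Book value $18,200.

$48,795; $33,547; $23,064; $32,541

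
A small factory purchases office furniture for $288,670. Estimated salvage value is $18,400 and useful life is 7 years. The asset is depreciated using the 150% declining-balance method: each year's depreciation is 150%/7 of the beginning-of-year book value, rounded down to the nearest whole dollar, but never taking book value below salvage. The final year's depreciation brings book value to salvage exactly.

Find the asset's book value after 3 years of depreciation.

$140,023

Depreciable base = $288,670 − $18,400 = $270,270.
Year 1: ⌊$288,670 × 150%/7⌋ = $61,857. Book value $226,813.
Year 2: ⌊$226,813 × 150%/7⌋ = $48,602. Book value $178,211.
Year 3: ⌊$178,211 × 150%/7⌋ = $38,188. Book value $140,023.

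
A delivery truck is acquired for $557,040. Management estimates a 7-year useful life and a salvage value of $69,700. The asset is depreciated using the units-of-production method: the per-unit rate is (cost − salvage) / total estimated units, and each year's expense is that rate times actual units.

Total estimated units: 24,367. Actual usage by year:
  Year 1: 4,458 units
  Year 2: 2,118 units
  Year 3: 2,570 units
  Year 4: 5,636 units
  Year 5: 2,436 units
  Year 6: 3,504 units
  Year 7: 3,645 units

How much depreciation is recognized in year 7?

Depreciable base = $557,040 − $69,700 = $487,340.
Rate = $487,340 / 24,367 units = $20 per unit.
Year 1: 4,458 × $20 = $89,160. Book value $467,880.
Year 2: 2,118 × $20 = $42,360. Book value $425,520.
Year 3: 2,570 × $20 = $51,400. Book value $374,120.
Year 4: 5,636 × $20 = $112,720. Book value $261,400.
Year 5: 2,436 × $20 = $48,720. Book value $212,680.
Year 6: 3,504 × $20 = $70,080. Book value $142,600.
Year 7: 3,645 × $20 = $72,900. Book value $69,700.

$72,900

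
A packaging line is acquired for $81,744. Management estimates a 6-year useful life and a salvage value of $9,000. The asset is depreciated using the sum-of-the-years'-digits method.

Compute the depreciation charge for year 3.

$13,856

Depreciable base = $81,744 − $9,000 = $72,744.
Sum of the years' digits = 6+5+4+3+2+1 = 21.
Year 1: $72,744 × 6/21 = $20,784. Book value $60,960.
Year 2: $72,744 × 5/21 = $17,320. Book value $43,640.
Year 3: $72,744 × 4/21 = $13,856. Book value $29,784.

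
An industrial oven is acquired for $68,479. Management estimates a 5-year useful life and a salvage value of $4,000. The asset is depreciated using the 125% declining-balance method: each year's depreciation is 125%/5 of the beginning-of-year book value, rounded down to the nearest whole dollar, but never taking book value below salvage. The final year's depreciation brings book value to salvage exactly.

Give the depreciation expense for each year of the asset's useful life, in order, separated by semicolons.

Depreciable base = $68,479 − $4,000 = $64,479.
Year 1: ⌊$68,479 × 125%/5⌋ = $17,119. Book value $51,360.
Year 2: ⌊$51,360 × 125%/5⌋ = $12,840. Book value $38,520.
Year 3: ⌊$38,520 × 125%/5⌋ = $9,630. Book value $28,890.
Year 4: ⌊$28,890 × 125%/5⌋ = $7,222. Book value $21,668.
Year 5 (final): $21,668 − $4,000 = $17,668. Book value $4,000.

$17,119; $12,840; $9,630; $7,222; $17,668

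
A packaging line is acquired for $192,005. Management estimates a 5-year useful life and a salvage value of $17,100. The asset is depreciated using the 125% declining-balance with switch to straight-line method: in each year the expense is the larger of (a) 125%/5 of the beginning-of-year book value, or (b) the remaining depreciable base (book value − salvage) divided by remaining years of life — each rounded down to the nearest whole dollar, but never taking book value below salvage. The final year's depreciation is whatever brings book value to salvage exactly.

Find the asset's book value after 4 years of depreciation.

Depreciable base = $192,005 − $17,100 = $174,905.
Year 1: DB = ⌊$192,005 × 125%/5⌋ = $48,001; SL = ⌊$174,905/5⌋ = $34,981 → take DB $48,001. Book value $144,004.
Year 2: DB = ⌊$144,004 × 125%/5⌋ = $36,001; SL = ⌊$126,904/4⌋ = $31,726 → take DB $36,001. Book value $108,003.
Year 3: DB = ⌊$108,003 × 125%/5⌋ = $27,000; SL = ⌊$90,903/3⌋ = $30,301 → take SL $30,301. Book value $77,702.
Year 4: DB = ⌊$77,702 × 125%/5⌋ = $19,425; SL = ⌊$60,602/2⌋ = $30,301 → take SL $30,301. Book value $47,401.

$47,401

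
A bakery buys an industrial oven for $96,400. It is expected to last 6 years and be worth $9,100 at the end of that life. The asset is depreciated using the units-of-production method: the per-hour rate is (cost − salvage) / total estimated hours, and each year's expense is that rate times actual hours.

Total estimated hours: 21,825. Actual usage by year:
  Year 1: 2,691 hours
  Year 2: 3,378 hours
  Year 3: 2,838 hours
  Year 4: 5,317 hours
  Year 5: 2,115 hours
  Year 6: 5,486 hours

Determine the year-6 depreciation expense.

$21,944

Depreciable base = $96,400 − $9,100 = $87,300.
Rate = $87,300 / 21,825 hours = $4 per hour.
Year 1: 2,691 × $4 = $10,764. Book value $85,636.
Year 2: 3,378 × $4 = $13,512. Book value $72,124.
Year 3: 2,838 × $4 = $11,352. Book value $60,772.
Year 4: 5,317 × $4 = $21,268. Book value $39,504.
Year 5: 2,115 × $4 = $8,460. Book value $31,044.
Year 6: 5,486 × $4 = $21,944. Book value $9,100.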